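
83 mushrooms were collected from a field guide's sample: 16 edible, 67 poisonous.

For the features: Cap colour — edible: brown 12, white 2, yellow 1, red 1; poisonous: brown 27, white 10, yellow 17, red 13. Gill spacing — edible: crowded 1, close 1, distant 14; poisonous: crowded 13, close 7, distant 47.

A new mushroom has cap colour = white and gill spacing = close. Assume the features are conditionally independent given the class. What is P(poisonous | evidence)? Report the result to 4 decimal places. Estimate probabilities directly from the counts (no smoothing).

0.8931

edible: (16/83) × (2/16) × (1/16) ≈ 0.00150602
poisonous: (67/83) × (10/67) × (7/67) ≈ 0.0125877
P(poisonous | x) = 0.0125877 / 0.01409372 ≈ 0.8931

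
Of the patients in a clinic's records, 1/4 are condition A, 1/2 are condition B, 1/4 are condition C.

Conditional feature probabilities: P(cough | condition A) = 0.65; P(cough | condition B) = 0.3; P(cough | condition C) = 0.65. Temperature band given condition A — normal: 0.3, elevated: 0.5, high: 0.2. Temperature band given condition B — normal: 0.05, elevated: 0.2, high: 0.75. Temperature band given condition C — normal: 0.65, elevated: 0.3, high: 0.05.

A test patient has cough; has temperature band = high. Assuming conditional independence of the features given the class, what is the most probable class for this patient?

condition B

condition A: 0.25 × 0.65 × 0.2 = 0.0325
condition B: 0.5 × 0.3 × 0.75 = 0.1125
condition C: 0.25 × 0.65 × 0.05 = 0.008125
Highest score → condition B.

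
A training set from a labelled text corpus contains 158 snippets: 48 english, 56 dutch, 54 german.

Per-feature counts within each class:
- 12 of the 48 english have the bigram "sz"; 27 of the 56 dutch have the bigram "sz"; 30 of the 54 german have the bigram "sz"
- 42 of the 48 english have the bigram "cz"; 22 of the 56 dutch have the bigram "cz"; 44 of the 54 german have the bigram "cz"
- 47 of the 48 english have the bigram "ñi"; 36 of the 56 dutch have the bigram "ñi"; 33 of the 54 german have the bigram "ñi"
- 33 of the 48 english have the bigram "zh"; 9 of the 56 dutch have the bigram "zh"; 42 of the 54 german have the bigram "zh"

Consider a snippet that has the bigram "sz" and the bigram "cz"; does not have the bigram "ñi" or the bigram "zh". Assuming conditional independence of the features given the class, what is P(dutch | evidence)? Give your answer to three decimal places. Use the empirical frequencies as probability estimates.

english: (48/158) × (12/48) × (42/48) × (1/48) × (15/48) ≈ 0.000432654
dutch: (56/158) × (27/56) × (22/56) × (20/56) × (47/56) ≈ 0.020123
german: (54/158) × (30/54) × (44/54) × (21/54) × (12/54) ≈ 0.0133701
P(dutch | x) = 0.020123 / 0.033925754 ≈ 0.593

0.593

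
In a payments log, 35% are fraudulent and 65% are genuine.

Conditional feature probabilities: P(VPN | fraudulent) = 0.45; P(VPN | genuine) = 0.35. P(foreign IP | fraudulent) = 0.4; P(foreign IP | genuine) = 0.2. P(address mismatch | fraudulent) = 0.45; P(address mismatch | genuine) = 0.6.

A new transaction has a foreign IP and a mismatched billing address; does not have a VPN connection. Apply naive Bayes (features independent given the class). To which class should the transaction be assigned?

genuine

fraudulent: 0.35 × (1−0.45) × 0.4 × 0.45 = 0.03465
genuine: 0.65 × (1−0.35) × 0.2 × 0.6 = 0.0507
Highest score → genuine.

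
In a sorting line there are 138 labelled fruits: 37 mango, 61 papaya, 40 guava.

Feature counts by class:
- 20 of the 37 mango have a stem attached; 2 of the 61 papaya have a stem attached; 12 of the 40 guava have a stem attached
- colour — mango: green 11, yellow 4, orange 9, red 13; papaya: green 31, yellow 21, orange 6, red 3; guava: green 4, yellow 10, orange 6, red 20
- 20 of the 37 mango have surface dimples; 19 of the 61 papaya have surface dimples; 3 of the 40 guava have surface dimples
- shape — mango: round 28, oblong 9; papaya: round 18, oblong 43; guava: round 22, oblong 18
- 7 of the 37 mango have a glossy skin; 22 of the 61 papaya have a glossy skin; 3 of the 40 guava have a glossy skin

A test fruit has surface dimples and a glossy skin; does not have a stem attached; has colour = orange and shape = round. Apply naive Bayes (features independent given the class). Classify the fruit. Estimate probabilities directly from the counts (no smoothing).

mango

mango: (37/138) × (17/37) × (9/37) × (20/37) × (28/37) × (7/37) ≈ 0.00231895
papaya: (61/138) × (59/61) × (6/61) × (19/61) × (18/61) × (22/61) ≈ 0.00139397
guava: (40/138) × (28/40) × (6/40) × (3/40) × (22/40) × (3/40) ≈ 0.0000941576
Highest score → mango.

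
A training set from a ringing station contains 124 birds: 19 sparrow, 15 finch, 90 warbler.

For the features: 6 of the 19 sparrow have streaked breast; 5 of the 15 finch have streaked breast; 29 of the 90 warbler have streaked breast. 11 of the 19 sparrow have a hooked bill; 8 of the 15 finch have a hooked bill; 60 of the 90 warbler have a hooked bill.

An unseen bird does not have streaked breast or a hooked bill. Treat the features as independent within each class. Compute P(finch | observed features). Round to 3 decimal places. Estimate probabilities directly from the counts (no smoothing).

0.153

sparrow: (19/124) × (13/19) × (8/19) ≈ 0.0441426
finch: (15/124) × (10/15) × (7/15) ≈ 0.0376344
warbler: (90/124) × (61/90) × (30/90) ≈ 0.163978
P(finch | x) = 0.0376344 / 0.245755 ≈ 0.153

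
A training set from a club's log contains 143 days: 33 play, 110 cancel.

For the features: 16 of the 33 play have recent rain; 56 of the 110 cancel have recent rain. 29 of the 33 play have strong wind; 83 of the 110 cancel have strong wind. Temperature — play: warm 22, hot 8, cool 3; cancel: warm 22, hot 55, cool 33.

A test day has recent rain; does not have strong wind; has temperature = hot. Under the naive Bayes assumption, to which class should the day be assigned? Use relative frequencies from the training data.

cancel

play: (33/143) × (16/33) × (4/33) × (8/33) ≈ 0.0032878
cancel: (110/143) × (56/110) × (27/110) × (55/110) ≈ 0.048061
Highest score → cancel.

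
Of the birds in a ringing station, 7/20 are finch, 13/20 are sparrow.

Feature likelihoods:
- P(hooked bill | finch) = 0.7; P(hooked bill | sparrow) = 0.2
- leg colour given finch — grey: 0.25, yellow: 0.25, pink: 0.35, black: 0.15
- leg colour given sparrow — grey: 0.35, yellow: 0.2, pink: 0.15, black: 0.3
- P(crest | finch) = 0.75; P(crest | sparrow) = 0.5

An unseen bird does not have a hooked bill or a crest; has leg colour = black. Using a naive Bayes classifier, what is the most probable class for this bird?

sparrow

finch: 0.35 × (1−0.7) × 0.15 × (1−0.75) = 0.0039375
sparrow: 0.65 × (1−0.2) × 0.3 × (1−0.5) = 0.078
Highest score → sparrow.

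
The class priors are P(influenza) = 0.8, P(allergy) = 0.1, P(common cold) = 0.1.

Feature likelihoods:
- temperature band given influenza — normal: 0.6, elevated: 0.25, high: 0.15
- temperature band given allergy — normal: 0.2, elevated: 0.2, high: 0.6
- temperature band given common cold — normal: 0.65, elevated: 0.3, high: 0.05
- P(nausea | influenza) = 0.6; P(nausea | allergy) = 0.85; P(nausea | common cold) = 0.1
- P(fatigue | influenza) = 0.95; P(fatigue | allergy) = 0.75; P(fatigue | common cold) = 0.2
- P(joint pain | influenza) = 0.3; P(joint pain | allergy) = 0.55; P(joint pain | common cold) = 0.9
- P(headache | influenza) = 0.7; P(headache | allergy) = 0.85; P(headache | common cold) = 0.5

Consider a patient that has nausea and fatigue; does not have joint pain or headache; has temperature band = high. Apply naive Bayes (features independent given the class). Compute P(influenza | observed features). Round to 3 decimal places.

influenza: 0.8 × 0.15 × 0.6 × 0.95 × (1−0.3) × (1−0.7) = 0.014364
allergy: 0.1 × 0.6 × 0.85 × 0.75 × (1−0.55) × (1−0.85) = 0.002581875
common cold: 0.1 × 0.05 × 0.1 × 0.2 × (1−0.9) × (1−0.5) = 0.000005
P(influenza | x) = 0.014364 / 0.016950875 ≈ 0.847

0.847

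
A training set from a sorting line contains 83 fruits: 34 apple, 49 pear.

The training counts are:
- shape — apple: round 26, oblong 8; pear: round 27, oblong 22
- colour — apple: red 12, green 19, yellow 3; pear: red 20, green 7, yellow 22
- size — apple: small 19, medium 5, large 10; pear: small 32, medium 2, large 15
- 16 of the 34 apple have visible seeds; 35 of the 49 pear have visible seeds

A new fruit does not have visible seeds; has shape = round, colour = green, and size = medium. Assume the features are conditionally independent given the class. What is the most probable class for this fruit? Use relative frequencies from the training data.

apple: (34/83) × (26/34) × (19/34) × (5/34) × (18/34) ≈ 0.0136287
pear: (49/83) × (27/49) × (7/49) × (2/49) × (14/49) ≈ 0.000541943
Highest score → apple.

apple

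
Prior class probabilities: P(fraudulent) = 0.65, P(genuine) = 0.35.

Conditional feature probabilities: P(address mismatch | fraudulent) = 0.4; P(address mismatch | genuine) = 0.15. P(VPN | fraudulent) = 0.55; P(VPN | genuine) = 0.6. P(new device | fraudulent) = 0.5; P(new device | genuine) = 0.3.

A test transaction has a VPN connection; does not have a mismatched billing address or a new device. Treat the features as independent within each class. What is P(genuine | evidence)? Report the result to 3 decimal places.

0.538

fraudulent: 0.65 × (1−0.4) × 0.55 × (1−0.5) = 0.10725
genuine: 0.35 × (1−0.15) × 0.6 × (1−0.3) = 0.12495
P(genuine | x) = 0.12495 / 0.2322 ≈ 0.538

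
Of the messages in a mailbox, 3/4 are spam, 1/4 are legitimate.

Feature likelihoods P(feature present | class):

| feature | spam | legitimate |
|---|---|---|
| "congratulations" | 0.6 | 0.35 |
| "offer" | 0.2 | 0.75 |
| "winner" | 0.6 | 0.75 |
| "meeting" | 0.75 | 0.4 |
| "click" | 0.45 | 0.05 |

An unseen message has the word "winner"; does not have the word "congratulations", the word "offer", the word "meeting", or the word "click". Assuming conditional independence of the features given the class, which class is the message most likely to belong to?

spam: 0.75 × (1−0.6) × (1−0.2) × 0.6 × (1−0.75) × (1−0.45) = 0.0198
legitimate: 0.25 × (1−0.35) × (1−0.75) × 0.75 × (1−0.4) × (1−0.05) = 0.0173671875
Highest score → spam.

spam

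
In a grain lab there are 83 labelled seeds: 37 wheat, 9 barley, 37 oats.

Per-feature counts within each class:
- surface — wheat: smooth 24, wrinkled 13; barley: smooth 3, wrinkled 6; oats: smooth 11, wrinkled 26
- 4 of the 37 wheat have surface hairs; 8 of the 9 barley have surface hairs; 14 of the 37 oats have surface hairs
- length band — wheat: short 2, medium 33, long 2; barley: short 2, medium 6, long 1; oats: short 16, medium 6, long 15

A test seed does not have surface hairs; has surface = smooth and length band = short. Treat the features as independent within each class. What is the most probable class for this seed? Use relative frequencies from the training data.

wheat: (37/83) × (24/37) × (33/37) × (2/37) ≈ 0.0139403
barley: (9/83) × (3/9) × (1/9) × (2/9) ≈ 0.000892459
oats: (37/83) × (11/37) × (23/37) × (16/37) ≈ 0.0356253
Highest score → oats.

oats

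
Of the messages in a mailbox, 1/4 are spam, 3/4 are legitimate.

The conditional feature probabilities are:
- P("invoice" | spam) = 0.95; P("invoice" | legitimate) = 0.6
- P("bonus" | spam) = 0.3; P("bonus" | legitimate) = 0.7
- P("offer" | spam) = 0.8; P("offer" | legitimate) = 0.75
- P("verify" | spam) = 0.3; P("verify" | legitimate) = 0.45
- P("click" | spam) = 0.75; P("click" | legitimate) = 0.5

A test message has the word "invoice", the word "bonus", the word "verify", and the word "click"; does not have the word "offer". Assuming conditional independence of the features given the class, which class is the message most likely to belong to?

spam: 0.25 × 0.95 × 0.3 × (1−0.8) × 0.3 × 0.75 = 0.00320625
legitimate: 0.75 × 0.6 × 0.7 × (1−0.75) × 0.45 × 0.5 = 0.01771875
Highest score → legitimate.

legitimate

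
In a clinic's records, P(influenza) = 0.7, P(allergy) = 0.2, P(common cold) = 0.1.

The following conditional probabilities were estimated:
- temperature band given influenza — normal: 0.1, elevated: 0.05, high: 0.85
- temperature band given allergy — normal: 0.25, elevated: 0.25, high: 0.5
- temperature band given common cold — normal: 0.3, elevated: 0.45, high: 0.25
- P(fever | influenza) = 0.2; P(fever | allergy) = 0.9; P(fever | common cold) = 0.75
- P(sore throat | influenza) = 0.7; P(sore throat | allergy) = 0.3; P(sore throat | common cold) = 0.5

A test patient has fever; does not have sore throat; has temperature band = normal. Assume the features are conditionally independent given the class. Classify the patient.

influenza: 0.7 × 0.1 × 0.2 × (1−0.7) = 0.0042
allergy: 0.2 × 0.25 × 0.9 × (1−0.3) = 0.0315
common cold: 0.1 × 0.3 × 0.75 × (1−0.5) = 0.01125
Highest score → allergy.

allergy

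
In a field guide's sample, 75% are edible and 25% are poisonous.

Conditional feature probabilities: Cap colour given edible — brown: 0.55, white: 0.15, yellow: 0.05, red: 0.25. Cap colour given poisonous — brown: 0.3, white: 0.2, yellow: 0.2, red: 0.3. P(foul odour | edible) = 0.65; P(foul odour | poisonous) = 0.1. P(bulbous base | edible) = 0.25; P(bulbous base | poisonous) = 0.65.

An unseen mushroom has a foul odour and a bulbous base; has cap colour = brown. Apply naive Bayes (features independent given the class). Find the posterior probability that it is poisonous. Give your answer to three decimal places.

0.068

edible: 0.75 × 0.55 × 0.65 × 0.25 = 0.06703125
poisonous: 0.25 × 0.3 × 0.1 × 0.65 = 0.004875
P(poisonous | x) = 0.004875 / 0.07190625 ≈ 0.068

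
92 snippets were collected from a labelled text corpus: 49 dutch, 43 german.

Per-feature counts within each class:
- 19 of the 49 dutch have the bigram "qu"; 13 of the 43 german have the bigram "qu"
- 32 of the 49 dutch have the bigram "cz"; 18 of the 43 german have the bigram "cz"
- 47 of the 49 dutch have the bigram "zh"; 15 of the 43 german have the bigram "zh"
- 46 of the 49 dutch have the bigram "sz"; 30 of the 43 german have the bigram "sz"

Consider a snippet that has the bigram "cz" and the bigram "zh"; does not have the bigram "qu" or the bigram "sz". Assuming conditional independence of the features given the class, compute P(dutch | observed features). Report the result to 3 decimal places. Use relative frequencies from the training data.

dutch: (49/92) × (30/49) × (32/49) × (47/49) × (3/49) ≈ 0.0125059
german: (43/92) × (30/43) × (18/43) × (15/43) × (13/43) ≈ 0.0143958
P(dutch | x) = 0.0125059 / 0.0269017 ≈ 0.465

0.465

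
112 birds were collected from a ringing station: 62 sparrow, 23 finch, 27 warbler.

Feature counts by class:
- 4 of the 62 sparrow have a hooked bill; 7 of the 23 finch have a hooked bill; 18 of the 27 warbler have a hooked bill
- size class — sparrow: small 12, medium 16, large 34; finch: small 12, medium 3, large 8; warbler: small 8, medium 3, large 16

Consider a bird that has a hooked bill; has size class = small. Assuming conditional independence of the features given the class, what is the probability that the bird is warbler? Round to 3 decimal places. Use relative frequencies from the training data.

0.546

sparrow: (62/112) × (4/62) × (12/62) ≈ 0.00691244
finch: (23/112) × (7/23) × (12/23) ≈ 0.0326087
warbler: (27/112) × (18/27) × (8/27) ≈ 0.047619
P(warbler | x) = 0.047619 / 0.08714014 ≈ 0.546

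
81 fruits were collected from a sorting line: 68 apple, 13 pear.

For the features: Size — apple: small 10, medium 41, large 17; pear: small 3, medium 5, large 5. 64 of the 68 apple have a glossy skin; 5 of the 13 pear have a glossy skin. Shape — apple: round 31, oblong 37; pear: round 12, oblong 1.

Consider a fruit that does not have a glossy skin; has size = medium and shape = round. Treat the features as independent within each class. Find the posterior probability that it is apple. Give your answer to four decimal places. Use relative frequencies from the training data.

apple: (68/81) × (41/68) × (4/68) × (31/68) ≈ 0.0135738
pear: (13/81) × (5/13) × (8/13) × (12/13) ≈ 0.0350647
P(apple | x) = 0.0135738 / 0.0486385 ≈ 0.2791

0.2791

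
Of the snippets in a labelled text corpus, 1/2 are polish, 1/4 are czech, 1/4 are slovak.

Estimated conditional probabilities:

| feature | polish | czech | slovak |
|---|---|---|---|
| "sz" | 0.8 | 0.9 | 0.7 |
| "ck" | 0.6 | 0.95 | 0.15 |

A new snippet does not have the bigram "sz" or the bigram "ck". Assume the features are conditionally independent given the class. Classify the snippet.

slovak

polish: 0.5 × (1−0.8) × (1−0.6) = 0.04
czech: 0.25 × (1−0.9) × (1−0.95) = 0.00125
slovak: 0.25 × (1−0.7) × (1−0.15) = 0.06375
Highest score → slovak.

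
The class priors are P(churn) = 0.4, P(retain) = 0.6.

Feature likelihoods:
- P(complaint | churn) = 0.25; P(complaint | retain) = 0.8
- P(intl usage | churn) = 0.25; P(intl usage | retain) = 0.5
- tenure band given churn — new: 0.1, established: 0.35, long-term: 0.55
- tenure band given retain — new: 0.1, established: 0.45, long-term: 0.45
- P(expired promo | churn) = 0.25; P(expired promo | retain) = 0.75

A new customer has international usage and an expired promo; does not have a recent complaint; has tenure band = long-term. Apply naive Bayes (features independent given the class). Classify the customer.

churn: 0.4 × (1−0.25) × 0.25 × 0.55 × 0.25 = 0.0103125
retain: 0.6 × (1−0.8) × 0.5 × 0.45 × 0.75 = 0.02025
Highest score → retain.

retain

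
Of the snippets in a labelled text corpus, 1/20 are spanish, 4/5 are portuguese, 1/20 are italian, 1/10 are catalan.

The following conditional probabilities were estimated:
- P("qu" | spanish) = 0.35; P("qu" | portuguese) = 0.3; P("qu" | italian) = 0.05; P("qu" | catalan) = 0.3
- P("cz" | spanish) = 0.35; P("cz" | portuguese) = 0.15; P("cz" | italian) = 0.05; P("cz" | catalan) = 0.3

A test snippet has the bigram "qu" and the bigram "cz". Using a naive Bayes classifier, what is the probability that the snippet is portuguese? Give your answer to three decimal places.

0.702

spanish: 0.05 × 0.35 × 0.35 = 0.006125
portuguese: 0.8 × 0.3 × 0.15 = 0.036
italian: 0.05 × 0.05 × 0.05 = 0.000125
catalan: 0.1 × 0.3 × 0.3 = 0.009
P(portuguese | x) = 0.036 / 0.05125 ≈ 0.702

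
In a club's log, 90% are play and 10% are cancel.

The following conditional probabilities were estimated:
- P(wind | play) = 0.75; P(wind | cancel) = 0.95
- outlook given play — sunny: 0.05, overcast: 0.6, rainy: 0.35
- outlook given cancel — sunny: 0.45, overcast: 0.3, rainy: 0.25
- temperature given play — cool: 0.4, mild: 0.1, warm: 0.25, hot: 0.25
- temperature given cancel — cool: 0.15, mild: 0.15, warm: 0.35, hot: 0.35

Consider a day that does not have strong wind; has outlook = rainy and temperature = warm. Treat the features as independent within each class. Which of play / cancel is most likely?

play: 0.9 × (1−0.75) × 0.35 × 0.25 = 0.0196875
cancel: 0.1 × (1−0.95) × 0.25 × 0.35 = 0.0004375
Highest score → play.

play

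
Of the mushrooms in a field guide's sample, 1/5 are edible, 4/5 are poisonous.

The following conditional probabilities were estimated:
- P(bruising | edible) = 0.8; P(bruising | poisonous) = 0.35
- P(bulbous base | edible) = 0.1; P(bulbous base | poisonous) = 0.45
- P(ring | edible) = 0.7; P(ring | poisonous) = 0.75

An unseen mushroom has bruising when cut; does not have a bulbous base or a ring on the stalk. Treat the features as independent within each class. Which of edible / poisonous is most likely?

edible: 0.2 × 0.8 × (1−0.1) × (1−0.7) = 0.0432
poisonous: 0.8 × 0.35 × (1−0.45) × (1−0.75) = 0.0385
Highest score → edible.

edible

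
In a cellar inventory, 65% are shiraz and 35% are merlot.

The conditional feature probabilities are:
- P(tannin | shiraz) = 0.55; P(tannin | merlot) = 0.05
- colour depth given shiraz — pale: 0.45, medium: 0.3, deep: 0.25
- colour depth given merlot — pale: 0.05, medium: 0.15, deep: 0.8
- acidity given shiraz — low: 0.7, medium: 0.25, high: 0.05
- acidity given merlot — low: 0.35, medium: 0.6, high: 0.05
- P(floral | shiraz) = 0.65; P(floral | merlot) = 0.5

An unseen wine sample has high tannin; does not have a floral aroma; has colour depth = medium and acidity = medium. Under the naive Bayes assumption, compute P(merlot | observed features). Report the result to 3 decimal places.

0.077

shiraz: 0.65 × 0.55 × 0.3 × 0.25 × (1−0.65) = 0.009384375
merlot: 0.35 × 0.05 × 0.15 × 0.6 × (1−0.5) = 0.0007875
P(merlot | x) = 0.0007875 / 0.010171875 ≈ 0.077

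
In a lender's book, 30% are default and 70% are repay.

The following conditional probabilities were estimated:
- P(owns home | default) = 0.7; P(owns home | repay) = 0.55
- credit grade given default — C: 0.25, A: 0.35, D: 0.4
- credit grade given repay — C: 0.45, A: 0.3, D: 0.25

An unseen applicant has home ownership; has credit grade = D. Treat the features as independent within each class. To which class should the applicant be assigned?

repay

default: 0.3 × 0.7 × 0.4 = 0.084
repay: 0.7 × 0.55 × 0.25 = 0.09625
Highest score → repay.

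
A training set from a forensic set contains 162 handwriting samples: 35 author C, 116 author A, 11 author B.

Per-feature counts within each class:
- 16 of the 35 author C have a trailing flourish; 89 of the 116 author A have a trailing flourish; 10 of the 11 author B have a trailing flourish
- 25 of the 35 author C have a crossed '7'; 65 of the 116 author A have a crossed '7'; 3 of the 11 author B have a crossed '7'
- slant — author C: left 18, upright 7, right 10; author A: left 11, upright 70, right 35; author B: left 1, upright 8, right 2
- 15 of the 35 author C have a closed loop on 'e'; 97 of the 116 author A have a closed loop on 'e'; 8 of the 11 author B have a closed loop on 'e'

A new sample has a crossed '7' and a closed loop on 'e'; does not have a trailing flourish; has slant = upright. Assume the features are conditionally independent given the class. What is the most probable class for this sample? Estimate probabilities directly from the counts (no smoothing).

author A

author C: (35/162) × (19/35) × (25/35) × (7/35) × (15/35) ≈ 0.00718065
author A: (116/162) × (27/116) × (65/116) × (70/116) × (97/116) ≈ 0.0471257
author B: (11/162) × (1/11) × (3/11) × (8/11) × (8/11) ≈ 0.000890447
Highest score → author A.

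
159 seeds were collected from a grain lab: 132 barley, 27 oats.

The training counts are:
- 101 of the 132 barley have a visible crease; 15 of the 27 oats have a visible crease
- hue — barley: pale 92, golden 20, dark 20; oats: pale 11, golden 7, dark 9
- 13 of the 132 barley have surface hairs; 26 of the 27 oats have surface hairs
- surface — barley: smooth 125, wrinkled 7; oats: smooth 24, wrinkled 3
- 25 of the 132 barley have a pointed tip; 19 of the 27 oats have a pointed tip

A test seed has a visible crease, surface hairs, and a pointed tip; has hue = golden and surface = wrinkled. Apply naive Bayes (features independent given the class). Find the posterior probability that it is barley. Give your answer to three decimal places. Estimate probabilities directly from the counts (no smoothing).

0.049

barley: (132/159) × (101/132) × (20/132) × (13/132) × (7/132) × (25/132) ≈ 0.0000952007
oats: (27/159) × (15/27) × (7/27) × (26/27) × (3/27) × (19/27) ≈ 0.00184156
P(barley | x) = 0.0000952007 / 0.0019367607 ≈ 0.049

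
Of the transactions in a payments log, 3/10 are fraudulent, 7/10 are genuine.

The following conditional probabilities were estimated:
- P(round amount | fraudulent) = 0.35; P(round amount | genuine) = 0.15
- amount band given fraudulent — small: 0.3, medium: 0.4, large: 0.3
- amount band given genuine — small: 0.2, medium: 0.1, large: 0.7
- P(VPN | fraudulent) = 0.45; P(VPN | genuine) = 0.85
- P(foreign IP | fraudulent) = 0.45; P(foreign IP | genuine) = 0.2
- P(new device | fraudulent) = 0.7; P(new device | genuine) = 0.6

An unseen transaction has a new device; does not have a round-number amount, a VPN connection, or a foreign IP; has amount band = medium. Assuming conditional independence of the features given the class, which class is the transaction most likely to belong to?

fraudulent: 0.3 × (1−0.35) × 0.4 × (1−0.45) × (1−0.45) × 0.7 = 0.0165165
genuine: 0.7 × (1−0.15) × 0.1 × (1−0.85) × (1−0.2) × 0.6 = 0.004284
Highest score → fraudulent.

fraudulent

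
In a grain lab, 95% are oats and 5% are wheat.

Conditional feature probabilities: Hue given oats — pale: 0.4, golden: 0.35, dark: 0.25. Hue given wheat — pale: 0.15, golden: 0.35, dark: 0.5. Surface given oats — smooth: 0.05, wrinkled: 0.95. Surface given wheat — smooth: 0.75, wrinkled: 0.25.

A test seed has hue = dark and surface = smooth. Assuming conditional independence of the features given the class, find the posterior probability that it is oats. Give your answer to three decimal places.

0.388

oats: 0.95 × 0.25 × 0.05 = 0.011875
wheat: 0.05 × 0.5 × 0.75 = 0.01875
P(oats | x) = 0.011875 / 0.030625 ≈ 0.388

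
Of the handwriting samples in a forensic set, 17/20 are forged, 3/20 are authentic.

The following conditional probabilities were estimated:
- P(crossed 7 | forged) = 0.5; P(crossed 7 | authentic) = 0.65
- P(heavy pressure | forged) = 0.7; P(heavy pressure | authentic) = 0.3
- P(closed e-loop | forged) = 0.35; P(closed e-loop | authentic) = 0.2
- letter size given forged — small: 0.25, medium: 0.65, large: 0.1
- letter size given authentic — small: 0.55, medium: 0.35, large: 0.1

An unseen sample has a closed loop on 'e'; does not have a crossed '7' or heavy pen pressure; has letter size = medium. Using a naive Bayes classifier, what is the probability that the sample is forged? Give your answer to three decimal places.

forged: 0.85 × (1−0.5) × (1−0.7) × 0.35 × 0.65 = 0.02900625
authentic: 0.15 × (1−0.65) × (1−0.3) × 0.2 × 0.35 = 0.0025725
P(forged | x) = 0.02900625 / 0.03157875 ≈ 0.919

0.919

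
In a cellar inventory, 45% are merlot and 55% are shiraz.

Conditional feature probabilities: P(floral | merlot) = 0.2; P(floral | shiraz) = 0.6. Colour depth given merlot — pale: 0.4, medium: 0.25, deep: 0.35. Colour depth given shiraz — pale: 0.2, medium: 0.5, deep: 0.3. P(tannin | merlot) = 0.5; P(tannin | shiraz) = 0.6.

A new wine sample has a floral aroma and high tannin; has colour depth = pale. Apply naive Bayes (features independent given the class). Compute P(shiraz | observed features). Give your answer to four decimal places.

merlot: 0.45 × 0.2 × 0.4 × 0.5 = 0.018
shiraz: 0.55 × 0.6 × 0.2 × 0.6 = 0.0396
P(shiraz | x) = 0.0396 / 0.0576 ≈ 0.6875

0.6875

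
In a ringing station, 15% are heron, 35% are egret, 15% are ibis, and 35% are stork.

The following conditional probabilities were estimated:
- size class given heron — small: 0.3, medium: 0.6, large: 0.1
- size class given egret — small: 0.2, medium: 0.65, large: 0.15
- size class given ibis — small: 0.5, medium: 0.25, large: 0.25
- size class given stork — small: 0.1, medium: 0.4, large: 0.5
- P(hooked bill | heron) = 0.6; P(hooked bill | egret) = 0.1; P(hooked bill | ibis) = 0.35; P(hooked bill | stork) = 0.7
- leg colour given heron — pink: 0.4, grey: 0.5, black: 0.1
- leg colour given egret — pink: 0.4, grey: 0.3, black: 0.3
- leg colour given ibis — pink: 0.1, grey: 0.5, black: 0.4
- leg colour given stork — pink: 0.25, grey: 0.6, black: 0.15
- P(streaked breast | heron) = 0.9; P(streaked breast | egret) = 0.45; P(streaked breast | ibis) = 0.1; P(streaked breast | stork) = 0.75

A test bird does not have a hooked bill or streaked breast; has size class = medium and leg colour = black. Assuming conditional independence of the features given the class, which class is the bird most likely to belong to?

heron: 0.15 × 0.6 × (1−0.6) × 0.1 × (1−0.9) = 0.00036
egret: 0.35 × 0.65 × (1−0.1) × 0.3 × (1−0.45) = 0.03378375
ibis: 0.15 × 0.25 × (1−0.35) × 0.4 × (1−0.1) = 0.008775
stork: 0.35 × 0.4 × (1−0.7) × 0.15 × (1−0.75) = 0.001575
Highest score → egret.

egret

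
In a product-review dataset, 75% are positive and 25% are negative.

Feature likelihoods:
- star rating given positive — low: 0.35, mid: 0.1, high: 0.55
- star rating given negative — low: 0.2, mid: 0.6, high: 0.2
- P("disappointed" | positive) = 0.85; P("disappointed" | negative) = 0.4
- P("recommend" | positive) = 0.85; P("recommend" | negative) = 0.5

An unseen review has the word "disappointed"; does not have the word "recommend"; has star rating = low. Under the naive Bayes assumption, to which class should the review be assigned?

positive: 0.75 × 0.35 × 0.85 × (1−0.85) = 0.03346875
negative: 0.25 × 0.2 × 0.4 × (1−0.5) = 0.01
Highest score → positive.

positive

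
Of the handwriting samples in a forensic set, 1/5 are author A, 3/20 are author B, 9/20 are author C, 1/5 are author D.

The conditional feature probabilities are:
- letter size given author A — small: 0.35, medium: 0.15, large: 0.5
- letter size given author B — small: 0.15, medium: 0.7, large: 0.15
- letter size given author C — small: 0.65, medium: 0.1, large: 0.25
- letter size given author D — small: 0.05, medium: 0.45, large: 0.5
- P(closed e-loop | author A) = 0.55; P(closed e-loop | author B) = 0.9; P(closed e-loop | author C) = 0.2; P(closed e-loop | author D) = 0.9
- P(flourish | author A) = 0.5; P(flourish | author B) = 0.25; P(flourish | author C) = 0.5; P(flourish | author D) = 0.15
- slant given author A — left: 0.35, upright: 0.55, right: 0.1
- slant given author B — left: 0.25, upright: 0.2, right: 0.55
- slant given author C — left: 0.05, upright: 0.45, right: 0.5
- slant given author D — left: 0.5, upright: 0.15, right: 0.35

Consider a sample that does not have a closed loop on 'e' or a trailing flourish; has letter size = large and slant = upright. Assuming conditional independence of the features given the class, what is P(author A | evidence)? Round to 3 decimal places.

0.361

author A: 0.2 × 0.5 × (1−0.55) × (1−0.5) × 0.55 = 0.012375
author B: 0.15 × 0.15 × (1−0.9) × (1−0.25) × 0.2 = 0.0003375
author C: 0.45 × 0.25 × (1−0.2) × (1−0.5) × 0.45 = 0.02025
author D: 0.2 × 0.5 × (1−0.9) × (1−0.15) × 0.15 = 0.001275
P(author A | x) = 0.012375 / 0.0342375 ≈ 0.361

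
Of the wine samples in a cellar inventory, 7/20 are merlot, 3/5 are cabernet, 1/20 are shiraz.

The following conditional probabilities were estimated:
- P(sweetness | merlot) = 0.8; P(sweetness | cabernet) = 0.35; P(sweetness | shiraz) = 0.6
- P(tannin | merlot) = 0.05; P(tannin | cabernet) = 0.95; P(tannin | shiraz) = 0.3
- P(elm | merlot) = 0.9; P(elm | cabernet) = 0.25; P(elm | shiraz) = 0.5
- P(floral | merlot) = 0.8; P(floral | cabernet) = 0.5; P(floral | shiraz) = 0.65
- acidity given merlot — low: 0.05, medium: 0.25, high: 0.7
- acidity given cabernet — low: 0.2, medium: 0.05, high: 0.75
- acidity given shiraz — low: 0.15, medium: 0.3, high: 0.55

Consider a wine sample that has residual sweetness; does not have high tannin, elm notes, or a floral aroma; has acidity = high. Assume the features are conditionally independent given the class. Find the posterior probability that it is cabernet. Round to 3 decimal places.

merlot: 0.35 × 0.8 × (1−0.05) × (1−0.9) × (1−0.8) × 0.7 = 0.003724
cabernet: 0.6 × 0.35 × (1−0.95) × (1−0.25) × (1−0.5) × 0.75 = 0.002953125
shiraz: 0.05 × 0.6 × (1−0.3) × (1−0.5) × (1−0.65) × 0.55 = 0.00202125
P(cabernet | x) = 0.002953125 / 0.008698375 ≈ 0.340

0.340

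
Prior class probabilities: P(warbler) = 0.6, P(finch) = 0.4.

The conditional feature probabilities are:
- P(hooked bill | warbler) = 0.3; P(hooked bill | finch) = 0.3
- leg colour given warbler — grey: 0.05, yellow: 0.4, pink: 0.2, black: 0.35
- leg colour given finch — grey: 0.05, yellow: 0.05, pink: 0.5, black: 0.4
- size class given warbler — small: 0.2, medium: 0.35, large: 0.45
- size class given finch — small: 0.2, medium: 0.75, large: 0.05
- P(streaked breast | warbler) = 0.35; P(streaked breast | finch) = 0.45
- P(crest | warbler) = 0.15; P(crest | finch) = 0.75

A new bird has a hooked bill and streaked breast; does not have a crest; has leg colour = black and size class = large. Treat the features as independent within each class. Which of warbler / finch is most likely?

warbler

warbler: 0.6 × 0.3 × 0.35 × 0.45 × 0.35 × (1−0.15) = 0.008434125
finch: 0.4 × 0.3 × 0.4 × 0.05 × 0.45 × (1−0.75) = 0.00027
Highest score → warbler.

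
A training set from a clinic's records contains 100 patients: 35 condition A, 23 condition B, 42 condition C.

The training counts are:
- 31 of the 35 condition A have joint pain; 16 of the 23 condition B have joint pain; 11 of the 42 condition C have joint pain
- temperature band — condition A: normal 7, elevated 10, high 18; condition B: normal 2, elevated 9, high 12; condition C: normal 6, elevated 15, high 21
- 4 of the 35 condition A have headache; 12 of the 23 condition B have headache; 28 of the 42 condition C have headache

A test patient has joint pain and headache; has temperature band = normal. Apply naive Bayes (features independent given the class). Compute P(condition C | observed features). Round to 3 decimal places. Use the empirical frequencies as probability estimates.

0.422

condition A: (35/100) × (31/35) × (7/35) × (4/35) ≈ 0.00708571
condition B: (23/100) × (16/23) × (2/23) × (12/23) ≈ 0.00725898
condition C: (42/100) × (11/42) × (6/42) × (28/42) ≈ 0.0104762
P(condition C | x) = 0.0104762 / 0.02482089 ≈ 0.422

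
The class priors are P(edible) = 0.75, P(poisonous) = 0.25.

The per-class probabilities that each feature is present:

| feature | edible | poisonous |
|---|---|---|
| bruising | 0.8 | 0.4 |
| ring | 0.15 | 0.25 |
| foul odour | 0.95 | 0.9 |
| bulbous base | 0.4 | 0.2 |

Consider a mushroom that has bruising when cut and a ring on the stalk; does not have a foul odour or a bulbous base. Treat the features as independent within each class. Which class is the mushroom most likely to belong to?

edible

edible: 0.75 × 0.8 × 0.15 × (1−0.95) × (1−0.4) = 0.0027
poisonous: 0.25 × 0.4 × 0.25 × (1−0.9) × (1−0.2) = 0.002
Highest score → edible.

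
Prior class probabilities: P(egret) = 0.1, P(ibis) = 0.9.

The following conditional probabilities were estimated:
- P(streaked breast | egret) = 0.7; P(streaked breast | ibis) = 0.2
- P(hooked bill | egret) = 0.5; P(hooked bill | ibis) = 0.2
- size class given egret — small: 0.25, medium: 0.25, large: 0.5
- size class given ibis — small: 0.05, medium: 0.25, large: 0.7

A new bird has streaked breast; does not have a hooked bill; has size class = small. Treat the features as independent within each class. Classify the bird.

egret: 0.1 × 0.7 × (1−0.5) × 0.25 = 0.00875
ibis: 0.9 × 0.2 × (1−0.2) × 0.05 = 0.0072
Highest score → egret.

egret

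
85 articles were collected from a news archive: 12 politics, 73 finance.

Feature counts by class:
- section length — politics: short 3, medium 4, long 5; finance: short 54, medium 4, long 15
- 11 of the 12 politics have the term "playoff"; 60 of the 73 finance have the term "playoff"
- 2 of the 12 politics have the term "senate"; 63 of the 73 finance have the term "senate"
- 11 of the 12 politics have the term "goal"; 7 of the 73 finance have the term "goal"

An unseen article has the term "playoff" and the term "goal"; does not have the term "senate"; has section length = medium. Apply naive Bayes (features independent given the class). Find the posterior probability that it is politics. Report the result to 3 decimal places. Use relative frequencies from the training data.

politics: (12/85) × (4/12) × (11/12) × (10/12) × (11/12) ≈ 0.0329521
finance: (73/85) × (4/73) × (60/73) × (10/73) × (7/73) ≈ 0.000508068
P(politics | x) = 0.0329521 / 0.033460168 ≈ 0.985

0.985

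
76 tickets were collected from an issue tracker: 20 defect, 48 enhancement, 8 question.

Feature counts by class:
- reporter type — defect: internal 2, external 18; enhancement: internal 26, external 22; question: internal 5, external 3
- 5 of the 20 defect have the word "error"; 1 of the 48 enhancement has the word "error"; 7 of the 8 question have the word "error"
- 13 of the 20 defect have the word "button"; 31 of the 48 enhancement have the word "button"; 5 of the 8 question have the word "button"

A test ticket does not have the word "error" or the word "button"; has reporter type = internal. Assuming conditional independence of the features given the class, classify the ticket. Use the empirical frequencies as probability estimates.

defect: (20/76) × (2/20) × (15/20) × (7/20) ≈ 0.00690789
enhancement: (48/76) × (26/48) × (47/48) × (17/48) ≈ 0.118638
question: (8/76) × (5/8) × (1/8) × (3/8) ≈ 0.00308388
Highest score → enhancement.

enhancement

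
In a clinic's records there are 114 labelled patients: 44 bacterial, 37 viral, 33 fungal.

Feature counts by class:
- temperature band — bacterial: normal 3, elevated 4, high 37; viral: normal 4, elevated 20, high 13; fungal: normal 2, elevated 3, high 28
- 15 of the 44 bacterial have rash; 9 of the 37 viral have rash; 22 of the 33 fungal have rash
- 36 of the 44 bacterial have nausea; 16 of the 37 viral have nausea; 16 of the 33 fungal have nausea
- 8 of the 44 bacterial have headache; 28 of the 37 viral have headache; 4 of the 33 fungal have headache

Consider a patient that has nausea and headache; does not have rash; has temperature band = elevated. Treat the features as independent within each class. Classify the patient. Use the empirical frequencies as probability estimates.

viral

bacterial: (44/114) × (4/44) × (29/44) × (36/44) × (8/44) ≈ 0.00344023
viral: (37/114) × (20/37) × (28/37) × (16/37) × (28/37) ≈ 0.0434466
fungal: (33/114) × (3/33) × (11/33) × (16/33) × (4/33) ≈ 0.000515522
Highest score → viral.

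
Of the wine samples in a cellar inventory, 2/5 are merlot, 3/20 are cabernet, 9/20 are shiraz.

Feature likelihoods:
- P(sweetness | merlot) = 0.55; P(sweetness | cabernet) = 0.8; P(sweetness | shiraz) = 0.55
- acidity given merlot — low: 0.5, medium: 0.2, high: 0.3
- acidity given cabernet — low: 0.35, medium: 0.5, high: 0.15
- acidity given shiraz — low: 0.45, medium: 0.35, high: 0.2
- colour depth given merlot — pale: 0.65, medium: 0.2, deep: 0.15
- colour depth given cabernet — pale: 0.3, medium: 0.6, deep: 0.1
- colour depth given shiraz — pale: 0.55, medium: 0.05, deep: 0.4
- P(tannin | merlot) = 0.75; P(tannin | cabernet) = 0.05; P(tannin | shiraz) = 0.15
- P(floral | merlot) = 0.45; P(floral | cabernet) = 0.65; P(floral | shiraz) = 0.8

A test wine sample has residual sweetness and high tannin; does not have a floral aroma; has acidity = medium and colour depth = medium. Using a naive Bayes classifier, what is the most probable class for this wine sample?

merlot: 0.4 × 0.55 × 0.2 × 0.2 × 0.75 × (1−0.45) = 0.00363
cabernet: 0.15 × 0.8 × 0.5 × 0.6 × 0.05 × (1−0.65) = 0.00063
shiraz: 0.45 × 0.55 × 0.35 × 0.05 × 0.15 × (1−0.8) = 0.0001299375
Highest score → merlot.

merlot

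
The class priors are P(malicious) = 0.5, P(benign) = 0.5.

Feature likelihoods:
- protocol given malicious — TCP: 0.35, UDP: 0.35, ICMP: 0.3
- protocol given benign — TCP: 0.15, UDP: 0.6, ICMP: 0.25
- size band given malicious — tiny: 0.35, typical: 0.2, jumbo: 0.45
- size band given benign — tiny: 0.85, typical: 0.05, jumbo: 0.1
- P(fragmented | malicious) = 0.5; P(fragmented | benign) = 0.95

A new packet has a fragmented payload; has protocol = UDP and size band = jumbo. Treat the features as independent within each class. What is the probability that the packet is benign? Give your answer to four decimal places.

0.4199

malicious: 0.5 × 0.35 × 0.45 × 0.5 = 0.039375
benign: 0.5 × 0.6 × 0.1 × 0.95 = 0.0285
P(benign | x) = 0.0285 / 0.067875 ≈ 0.4199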